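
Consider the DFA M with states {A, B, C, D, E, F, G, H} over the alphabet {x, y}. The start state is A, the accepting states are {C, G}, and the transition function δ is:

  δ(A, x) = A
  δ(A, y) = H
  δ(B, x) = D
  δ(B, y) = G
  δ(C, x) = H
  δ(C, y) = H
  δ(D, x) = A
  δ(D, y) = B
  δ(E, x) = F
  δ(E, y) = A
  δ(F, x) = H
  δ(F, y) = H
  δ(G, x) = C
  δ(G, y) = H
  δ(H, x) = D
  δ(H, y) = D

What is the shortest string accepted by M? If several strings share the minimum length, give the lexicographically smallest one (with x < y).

A breadth-first search from A reaches an accepting state first via the path A → H → D → B → G on input yxyy.
No string of length < 4 is accepted (BFS exhausts all shorter strings without reaching an accepting state), and yxyy is the lexicographically least accepting string of length 4.

yxyy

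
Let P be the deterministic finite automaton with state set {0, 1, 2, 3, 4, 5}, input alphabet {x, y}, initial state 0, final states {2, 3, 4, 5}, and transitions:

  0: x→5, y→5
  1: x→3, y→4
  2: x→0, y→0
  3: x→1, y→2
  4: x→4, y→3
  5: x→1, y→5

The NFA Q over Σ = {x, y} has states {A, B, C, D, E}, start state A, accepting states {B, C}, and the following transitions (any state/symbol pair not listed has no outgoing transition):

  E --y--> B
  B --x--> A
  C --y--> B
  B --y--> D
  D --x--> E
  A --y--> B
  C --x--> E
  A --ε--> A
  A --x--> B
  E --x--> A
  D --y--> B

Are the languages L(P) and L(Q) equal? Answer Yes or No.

No

The string xy is accepted by P but rejected by Q.
So L(P) ≠ L(Q).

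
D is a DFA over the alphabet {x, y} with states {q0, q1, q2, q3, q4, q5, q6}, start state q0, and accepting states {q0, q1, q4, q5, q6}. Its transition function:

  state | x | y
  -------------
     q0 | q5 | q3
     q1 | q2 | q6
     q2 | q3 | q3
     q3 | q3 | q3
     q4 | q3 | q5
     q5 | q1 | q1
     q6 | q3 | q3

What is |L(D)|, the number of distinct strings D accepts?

The useful subgraph on states {q0, q1, q5, q6} is acyclic, so L(D) is finite; the longest accepting path visits 4 useful states, giving maximum string length 3.
Counting accepting paths from q0 by length: 1 of length 0, 1 of length 1, 2 of length 2, 2 of length 3. Total 6.

6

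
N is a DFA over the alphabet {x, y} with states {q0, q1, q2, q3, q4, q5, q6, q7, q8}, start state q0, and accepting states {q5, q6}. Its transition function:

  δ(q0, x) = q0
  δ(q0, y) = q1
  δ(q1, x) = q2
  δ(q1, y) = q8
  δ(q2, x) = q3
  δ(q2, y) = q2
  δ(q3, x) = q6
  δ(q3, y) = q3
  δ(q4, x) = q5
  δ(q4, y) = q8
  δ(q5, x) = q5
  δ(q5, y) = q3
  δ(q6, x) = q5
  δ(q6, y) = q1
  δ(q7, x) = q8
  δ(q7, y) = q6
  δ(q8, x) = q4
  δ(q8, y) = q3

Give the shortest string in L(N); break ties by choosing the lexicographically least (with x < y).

yxxx

A breadth-first search from q0 reaches an accepting state first via the path q0 → q1 → q2 → q3 → q6 on input yxxx.
No string of length < 4 is accepted (BFS exhausts all shorter strings without reaching an accepting state), and yxxx is the lexicographically least accepting string of length 4.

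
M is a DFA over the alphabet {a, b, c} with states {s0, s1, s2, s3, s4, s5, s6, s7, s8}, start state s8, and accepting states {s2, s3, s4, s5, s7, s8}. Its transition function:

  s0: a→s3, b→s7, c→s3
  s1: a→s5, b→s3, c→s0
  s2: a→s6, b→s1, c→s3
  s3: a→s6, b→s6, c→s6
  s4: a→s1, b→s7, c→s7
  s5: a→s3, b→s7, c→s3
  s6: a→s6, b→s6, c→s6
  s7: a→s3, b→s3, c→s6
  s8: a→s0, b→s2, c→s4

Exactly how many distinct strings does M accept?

The useful subgraph on states {s0, s1, s2, s3, s4, s5, s7, s8} is acyclic, so L(M) is finite; the longest accepting path visits 6 useful states, giving maximum string length 5.
Counting accepting paths from s8 by length: 1 of length 0, 2 of length 1, 6 of length 2, 10 of length 3, 12 of length 4, 8 of length 5. Total 39.

39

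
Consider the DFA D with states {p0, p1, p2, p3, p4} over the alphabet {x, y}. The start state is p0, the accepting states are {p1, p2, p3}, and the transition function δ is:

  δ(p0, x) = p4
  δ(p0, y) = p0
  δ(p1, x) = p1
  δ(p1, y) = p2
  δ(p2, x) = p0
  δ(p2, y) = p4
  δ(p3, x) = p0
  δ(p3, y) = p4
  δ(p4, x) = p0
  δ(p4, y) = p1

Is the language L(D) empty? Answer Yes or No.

The string xy is accepted: the run p0 → p4 → p1 ends in the accepting state p1.
Since at least one string is accepted, L(D) is not empty.

No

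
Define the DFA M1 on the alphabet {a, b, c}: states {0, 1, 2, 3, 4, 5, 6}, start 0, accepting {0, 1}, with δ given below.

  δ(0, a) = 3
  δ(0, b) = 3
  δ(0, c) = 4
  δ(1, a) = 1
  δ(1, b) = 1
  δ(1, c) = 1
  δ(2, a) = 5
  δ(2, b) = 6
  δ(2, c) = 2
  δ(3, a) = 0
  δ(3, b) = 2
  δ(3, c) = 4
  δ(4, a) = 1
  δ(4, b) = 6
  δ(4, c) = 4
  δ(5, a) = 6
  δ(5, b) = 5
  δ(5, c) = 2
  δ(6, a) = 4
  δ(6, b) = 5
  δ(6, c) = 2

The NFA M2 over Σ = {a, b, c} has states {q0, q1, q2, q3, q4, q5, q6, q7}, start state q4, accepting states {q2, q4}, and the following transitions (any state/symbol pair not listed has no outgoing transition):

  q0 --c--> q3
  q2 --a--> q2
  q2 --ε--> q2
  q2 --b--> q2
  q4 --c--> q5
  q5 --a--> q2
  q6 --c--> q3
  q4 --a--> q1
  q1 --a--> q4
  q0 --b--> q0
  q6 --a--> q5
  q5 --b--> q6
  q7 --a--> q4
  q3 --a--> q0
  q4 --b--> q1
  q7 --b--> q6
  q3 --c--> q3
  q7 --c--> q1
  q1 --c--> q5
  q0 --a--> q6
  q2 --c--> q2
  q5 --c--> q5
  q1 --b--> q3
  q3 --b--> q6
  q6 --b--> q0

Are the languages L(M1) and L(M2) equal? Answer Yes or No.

Yes

Exploring the product automaton M1 × M2 from the start pair (0, q4), following both machines on each input symbol, reaches 7 state pairs: (0, q4), (3, q1), (4, q5), (2, q3), (1, q2), (6, q6), (5, q0).
M1 accepts in {0, 1} and M2 accepts in {q2, q4}. In every reachable pair the two components are either both accepting — (0, q4), (1, q2) — or both non-accepting, so no string is accepted by exactly one of the machines: L(M1) \ L(M2) and L(M2) \ L(M1) are both empty.
Hence every string is accepted by M1 iff it is accepted by M2, and the two languages coincide.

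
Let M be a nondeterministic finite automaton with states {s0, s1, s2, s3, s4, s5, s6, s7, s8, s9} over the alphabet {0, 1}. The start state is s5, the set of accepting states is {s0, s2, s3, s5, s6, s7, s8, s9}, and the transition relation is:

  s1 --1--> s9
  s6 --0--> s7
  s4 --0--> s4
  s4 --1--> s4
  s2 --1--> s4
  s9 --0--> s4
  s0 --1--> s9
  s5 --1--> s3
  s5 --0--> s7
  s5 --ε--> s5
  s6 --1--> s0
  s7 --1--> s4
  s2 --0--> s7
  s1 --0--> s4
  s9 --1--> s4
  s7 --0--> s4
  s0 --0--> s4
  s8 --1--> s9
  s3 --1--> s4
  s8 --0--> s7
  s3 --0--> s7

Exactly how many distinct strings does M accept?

The useful subgraph on states {s3, s5, s7} is acyclic, so L(M) is finite; the longest accepting path visits 3 useful states, giving maximum string length 2.
Counting accepting paths from s5 by length: 1 of length 0, 2 of length 1, 1 of length 2. Total 4.

4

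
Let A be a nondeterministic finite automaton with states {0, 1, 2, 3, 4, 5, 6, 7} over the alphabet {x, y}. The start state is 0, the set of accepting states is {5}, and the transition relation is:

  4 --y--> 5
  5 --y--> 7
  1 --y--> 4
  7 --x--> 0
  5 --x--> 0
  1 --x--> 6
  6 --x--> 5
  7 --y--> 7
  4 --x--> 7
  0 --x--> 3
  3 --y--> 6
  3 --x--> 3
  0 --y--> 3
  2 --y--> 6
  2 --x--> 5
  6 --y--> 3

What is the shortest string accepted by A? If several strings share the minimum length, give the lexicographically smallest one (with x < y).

xyx

A breadth-first search from 0 reaches an accepting state first via the path 0 → 3 → 6 → 5 on input xyx.
No string of length < 3 is accepted (BFS exhausts all shorter strings without reaching an accepting state), and xyx is the lexicographically least accepting string of length 3.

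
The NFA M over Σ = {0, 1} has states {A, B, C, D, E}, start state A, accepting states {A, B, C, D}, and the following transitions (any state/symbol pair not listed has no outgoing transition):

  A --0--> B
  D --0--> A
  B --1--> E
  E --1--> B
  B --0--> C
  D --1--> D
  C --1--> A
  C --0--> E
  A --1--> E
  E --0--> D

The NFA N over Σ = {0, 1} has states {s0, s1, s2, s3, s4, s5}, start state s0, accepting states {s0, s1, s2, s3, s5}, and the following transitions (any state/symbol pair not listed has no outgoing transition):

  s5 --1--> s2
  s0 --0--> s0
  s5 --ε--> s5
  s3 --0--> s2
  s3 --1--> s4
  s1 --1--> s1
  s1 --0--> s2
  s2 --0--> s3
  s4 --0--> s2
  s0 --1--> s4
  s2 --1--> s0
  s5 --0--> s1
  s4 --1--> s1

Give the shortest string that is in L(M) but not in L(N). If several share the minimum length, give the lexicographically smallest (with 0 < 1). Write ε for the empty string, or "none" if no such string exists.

001

The string 001 is accepted by M but not by N.
No shorter string lies in the difference, and 001 is the lexicographically first length-3 string in L(M) \ L(N).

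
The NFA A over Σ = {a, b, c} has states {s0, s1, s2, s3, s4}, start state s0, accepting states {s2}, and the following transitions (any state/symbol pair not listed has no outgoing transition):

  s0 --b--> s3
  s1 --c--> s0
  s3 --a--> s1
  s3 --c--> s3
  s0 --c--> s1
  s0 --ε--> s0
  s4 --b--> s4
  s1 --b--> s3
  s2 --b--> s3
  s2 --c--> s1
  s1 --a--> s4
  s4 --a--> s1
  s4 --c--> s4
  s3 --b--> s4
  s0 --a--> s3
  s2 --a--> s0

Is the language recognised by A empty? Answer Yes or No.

The states reachable from the start state are {s0, s1, s3, s4}.
None of the accepting states {s2} is reachable, so no string is accepted and L(A) = ∅.

Yes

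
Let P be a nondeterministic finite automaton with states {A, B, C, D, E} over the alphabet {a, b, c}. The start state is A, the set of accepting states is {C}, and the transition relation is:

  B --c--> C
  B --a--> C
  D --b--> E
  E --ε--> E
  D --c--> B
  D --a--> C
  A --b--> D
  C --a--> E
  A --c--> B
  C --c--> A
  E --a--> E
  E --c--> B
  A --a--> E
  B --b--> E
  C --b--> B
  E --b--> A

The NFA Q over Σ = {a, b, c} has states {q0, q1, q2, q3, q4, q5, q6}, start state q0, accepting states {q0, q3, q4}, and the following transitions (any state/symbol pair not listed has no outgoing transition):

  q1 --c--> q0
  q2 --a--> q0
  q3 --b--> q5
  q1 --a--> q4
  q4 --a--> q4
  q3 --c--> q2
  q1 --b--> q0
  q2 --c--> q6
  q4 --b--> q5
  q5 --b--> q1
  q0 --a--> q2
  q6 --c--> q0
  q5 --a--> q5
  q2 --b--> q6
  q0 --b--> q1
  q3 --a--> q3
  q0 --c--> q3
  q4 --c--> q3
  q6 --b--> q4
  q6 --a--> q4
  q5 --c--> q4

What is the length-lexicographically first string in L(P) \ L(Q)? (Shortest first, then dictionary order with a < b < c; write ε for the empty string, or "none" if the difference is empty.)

The string cc is accepted by P but not by Q.
No shorter string lies in the difference, and cc is the lexicographically first length-2 string in L(P) \ L(Q).

cc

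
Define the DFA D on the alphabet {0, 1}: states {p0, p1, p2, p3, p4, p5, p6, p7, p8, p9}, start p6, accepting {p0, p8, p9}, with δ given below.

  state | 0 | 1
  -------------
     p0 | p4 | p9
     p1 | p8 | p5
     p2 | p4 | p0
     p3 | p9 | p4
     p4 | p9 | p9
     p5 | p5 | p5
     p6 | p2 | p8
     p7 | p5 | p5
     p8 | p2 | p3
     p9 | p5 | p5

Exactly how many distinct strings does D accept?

16

The useful subgraph on states {p0, p2, p3, p4, p6, p8, p9} is acyclic, so L(D) is finite; the longest accepting path visits 6 useful states, giving maximum string length 5.
Counting accepting paths from p6 by length: 1 of length 1, 1 of length 2, 5 of length 3, 7 of length 4, 2 of length 5. Total 16.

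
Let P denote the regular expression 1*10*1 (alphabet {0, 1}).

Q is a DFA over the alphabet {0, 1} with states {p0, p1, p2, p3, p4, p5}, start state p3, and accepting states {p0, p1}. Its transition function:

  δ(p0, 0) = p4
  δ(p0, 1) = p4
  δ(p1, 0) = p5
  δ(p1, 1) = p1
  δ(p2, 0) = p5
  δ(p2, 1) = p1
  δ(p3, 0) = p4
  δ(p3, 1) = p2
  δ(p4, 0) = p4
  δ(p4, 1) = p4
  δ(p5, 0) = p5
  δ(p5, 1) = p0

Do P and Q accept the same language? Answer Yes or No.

Converting the expression P to a DFA (subset construction, then merging equivalent states) gives the minimal DFA with states {r0, r1, r2, r3, r4, r5}, start state r0, accepting states {r4, r5} and transitions r0: 0→r1, 1→r2; r1: 0→r1, 1→r1; r2: 0→r3, 1→r4; r3: 0→r3, 1→r5; r4: 0→r3, 1→r4; r5: 0→r1, 1→r1.
Exploring the product automaton P × Q from the start pair (r0, p3), following both machines on each input symbol, reaches 6 state pairs: (r0, p3), (r1, p4), (r2, p2), (r3, p5), (r4, p1), (r5, p0).
P accepts in {r4, r5} and Q accepts in {p0, p1}. In every reachable pair the two components are either both accepting — (r4, p1), (r5, p0) — or both non-accepting, so no string is accepted by exactly one of the machines: L(P) \ L(Q) and L(Q) \ L(P) are both empty.
Hence every string is accepted by P iff it is accepted by Q, and the two languages coincide.

Yes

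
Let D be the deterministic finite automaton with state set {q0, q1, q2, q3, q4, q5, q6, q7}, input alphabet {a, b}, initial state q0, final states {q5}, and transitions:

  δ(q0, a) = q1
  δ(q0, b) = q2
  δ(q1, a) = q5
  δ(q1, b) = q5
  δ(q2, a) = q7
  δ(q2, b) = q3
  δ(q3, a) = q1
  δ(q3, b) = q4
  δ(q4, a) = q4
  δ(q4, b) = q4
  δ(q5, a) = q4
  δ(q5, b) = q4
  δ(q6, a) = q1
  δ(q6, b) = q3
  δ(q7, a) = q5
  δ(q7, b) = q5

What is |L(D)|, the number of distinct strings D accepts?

The useful subgraph on states {q0, q1, q2, q3, q5, q7} is acyclic, so L(D) is finite; the longest accepting path visits 5 useful states, giving maximum string length 4.
Counting accepting paths from q0 by length: 2 of length 2, 2 of length 3, 2 of length 4. Total 6.

6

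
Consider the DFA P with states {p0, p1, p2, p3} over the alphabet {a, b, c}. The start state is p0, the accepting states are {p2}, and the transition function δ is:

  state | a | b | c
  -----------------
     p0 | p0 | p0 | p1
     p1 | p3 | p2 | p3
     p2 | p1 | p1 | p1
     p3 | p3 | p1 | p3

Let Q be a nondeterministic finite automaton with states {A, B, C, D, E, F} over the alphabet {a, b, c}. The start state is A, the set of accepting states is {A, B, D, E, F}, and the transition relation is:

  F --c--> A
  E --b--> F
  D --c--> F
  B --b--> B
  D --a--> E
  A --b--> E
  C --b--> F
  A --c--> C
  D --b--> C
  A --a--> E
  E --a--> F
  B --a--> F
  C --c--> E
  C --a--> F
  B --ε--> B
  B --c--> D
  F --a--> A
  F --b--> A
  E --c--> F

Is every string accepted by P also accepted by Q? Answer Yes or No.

Yes

Exploring the product automaton P × Q from the start pair (p0, A), following both machines on each input symbol, reaches 14 state pairs: (p0, A), (p0, E), (p1, C), (p0, F), (p1, F), (p3, F), (p2, F), (p3, E), (p1, A), (p3, A), (p2, A), (p2, E), (p3, C), (p1, E).
P accepts in {p2} and Q accepts in {A, B, D, E, F}. The reachable pairs whose P-component is accepting are (p2, F), (p2, A), (p2, E); in each of them the Q-component is accepting too, so the product for L(P) \ L(Q) (P-component accepting, Q-component rejecting) has no reachable accepting pair and the difference is empty.
Hence every string in L(P) is also in L(Q).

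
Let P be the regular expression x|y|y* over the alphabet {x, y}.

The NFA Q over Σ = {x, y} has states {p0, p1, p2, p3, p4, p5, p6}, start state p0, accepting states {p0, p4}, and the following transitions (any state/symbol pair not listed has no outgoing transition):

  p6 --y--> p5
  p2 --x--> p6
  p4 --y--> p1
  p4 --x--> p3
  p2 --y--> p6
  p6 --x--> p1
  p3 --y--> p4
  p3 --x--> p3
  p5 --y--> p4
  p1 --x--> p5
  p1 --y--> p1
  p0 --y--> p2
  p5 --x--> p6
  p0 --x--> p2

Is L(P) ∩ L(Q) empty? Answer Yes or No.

No

The empty string ε is accepted by both P and Q.
Hence L(P) ∩ L(Q) ≠ ∅.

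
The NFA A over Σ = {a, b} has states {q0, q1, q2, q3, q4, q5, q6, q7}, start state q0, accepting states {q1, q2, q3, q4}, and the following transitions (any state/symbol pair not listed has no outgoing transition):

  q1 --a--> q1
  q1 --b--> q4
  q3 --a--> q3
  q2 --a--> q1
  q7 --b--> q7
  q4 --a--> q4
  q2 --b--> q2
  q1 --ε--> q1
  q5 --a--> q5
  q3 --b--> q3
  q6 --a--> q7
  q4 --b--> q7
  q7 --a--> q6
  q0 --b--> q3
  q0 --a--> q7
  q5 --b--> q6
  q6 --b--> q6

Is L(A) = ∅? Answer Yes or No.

No

The string b is accepted: the run q0 → q3 ends in the accepting state q3.
Since at least one string is accepted, L(A) is not empty.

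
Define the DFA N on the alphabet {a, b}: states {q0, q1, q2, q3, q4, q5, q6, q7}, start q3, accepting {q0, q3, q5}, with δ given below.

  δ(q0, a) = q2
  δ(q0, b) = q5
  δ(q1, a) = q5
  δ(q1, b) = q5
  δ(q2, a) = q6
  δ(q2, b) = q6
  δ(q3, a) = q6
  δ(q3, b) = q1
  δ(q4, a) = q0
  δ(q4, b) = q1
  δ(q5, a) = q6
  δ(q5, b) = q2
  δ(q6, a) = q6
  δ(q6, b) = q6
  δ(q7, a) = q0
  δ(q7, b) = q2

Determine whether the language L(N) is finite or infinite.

finite

The useful states (reachable from q3 and able to reach an accepting state) are {q1, q3, q5}.
Restricted to these states the transition graph has no cycle, so every accepting path has bounded length and L is finite.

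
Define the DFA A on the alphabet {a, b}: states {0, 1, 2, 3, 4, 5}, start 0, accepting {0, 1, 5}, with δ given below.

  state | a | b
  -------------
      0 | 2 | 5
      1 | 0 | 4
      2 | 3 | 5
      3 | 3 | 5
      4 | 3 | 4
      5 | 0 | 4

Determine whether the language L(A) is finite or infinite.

State 3 is reachable from the start and can reach an accepting state, and it lies on the cycle 3 → 3.
Traversing that cycle any number of times yields accepted strings of unbounded length, so the language is infinite.

infinite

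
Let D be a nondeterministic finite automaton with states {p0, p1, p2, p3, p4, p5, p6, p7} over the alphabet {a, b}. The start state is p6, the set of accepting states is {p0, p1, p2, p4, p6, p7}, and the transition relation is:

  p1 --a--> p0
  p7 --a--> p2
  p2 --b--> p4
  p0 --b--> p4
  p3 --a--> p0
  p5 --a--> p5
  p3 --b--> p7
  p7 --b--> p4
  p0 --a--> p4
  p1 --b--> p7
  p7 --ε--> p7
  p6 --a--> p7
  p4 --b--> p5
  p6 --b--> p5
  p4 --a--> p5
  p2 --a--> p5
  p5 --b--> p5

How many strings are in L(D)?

5

The useful subgraph on states {p2, p4, p6, p7} is acyclic, so L(D) is finite; the longest accepting path visits 4 useful states, giving maximum string length 3.
Counting accepting paths from p6 by length: 1 of length 0, 1 of length 1, 2 of length 2, 1 of length 3. Total 5.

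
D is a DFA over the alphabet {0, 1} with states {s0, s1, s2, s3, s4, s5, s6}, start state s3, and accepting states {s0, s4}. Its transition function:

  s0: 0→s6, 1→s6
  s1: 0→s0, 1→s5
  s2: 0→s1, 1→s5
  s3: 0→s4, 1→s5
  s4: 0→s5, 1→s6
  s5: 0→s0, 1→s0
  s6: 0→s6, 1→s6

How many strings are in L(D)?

The useful subgraph on states {s0, s3, s4, s5} is acyclic, so L(D) is finite; the longest accepting path visits 4 useful states, giving maximum string length 3.
Counting accepting paths from s3 by length: 1 of length 1, 2 of length 2, 2 of length 3. Total 5.

5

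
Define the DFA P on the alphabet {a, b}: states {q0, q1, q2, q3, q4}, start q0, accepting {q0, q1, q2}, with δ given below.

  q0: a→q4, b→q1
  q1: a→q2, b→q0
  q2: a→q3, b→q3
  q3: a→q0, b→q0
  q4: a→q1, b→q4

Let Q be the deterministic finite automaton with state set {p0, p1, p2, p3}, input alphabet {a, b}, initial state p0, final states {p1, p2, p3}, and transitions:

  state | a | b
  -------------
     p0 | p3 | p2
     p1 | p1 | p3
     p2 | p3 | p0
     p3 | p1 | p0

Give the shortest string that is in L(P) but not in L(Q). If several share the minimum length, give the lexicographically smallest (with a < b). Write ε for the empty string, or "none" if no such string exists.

The empty string ε is accepted by P but not by Q.
Since ε is the unique shortest string, it is the required witness.

ε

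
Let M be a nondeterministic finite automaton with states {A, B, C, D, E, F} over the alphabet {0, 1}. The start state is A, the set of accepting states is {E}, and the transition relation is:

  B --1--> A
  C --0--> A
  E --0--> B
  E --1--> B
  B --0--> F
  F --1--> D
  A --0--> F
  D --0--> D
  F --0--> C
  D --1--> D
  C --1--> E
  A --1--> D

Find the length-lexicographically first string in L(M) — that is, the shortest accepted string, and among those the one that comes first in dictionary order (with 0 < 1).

001

A breadth-first search from A reaches an accepting state first via the path A → F → C → E on input 001.
No string of length < 3 is accepted (BFS exhausts all shorter strings without reaching an accepting state), and 001 is the lexicographically least accepting string of length 3.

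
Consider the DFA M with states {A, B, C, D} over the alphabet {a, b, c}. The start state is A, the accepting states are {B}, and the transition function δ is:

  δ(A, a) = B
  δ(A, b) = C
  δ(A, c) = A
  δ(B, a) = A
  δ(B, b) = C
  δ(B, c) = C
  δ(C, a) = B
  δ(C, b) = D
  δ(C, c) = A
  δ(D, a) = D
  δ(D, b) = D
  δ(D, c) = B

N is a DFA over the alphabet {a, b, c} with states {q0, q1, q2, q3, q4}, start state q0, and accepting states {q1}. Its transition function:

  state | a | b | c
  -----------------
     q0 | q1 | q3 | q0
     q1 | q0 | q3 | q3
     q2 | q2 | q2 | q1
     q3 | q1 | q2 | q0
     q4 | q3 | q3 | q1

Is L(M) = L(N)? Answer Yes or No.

Exploring the product automaton M × N from the start pair (A, q0), following both machines on each input symbol, reaches 4 state pairs: (A, q0), (B, q1), (C, q3), (D, q2).
M accepts in {B} and N accepts in {q1}. In every reachable pair the two components are either both accepting — (B, q1) — or both non-accepting, so no string is accepted by exactly one of the machines: L(M) \ L(N) and L(N) \ L(M) are both empty.
Hence every string is accepted by M iff it is accepted by N, and the two languages coincide.

Yes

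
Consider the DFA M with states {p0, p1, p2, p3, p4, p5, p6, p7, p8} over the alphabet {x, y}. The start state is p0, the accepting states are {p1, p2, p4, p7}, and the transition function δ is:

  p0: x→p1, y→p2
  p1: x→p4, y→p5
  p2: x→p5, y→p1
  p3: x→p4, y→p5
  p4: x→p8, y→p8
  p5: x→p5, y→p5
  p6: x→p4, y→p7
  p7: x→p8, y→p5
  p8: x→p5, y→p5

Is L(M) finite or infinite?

The useful states (reachable from p0 and able to reach an accepting state) are {p0, p1, p2, p4}.
Restricted to these states the transition graph has no cycle, so every accepting path has bounded length and L is finite.

finite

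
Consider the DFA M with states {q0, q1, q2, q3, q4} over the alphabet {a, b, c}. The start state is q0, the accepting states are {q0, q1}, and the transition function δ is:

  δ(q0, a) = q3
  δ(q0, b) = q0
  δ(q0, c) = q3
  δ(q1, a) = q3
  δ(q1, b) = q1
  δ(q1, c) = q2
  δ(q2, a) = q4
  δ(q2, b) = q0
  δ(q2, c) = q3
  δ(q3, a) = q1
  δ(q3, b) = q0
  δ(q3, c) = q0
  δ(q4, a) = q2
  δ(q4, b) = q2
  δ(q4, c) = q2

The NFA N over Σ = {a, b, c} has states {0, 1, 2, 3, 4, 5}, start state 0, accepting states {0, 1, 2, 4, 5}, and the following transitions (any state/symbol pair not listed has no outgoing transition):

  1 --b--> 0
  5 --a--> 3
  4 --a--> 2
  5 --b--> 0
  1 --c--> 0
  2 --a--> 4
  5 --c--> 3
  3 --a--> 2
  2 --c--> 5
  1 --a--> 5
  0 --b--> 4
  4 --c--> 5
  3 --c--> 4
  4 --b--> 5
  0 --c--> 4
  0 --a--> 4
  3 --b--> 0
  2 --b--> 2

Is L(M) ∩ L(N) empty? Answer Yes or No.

The empty string ε is accepted by both M and N.
Hence L(M) ∩ L(N) ≠ ∅.

No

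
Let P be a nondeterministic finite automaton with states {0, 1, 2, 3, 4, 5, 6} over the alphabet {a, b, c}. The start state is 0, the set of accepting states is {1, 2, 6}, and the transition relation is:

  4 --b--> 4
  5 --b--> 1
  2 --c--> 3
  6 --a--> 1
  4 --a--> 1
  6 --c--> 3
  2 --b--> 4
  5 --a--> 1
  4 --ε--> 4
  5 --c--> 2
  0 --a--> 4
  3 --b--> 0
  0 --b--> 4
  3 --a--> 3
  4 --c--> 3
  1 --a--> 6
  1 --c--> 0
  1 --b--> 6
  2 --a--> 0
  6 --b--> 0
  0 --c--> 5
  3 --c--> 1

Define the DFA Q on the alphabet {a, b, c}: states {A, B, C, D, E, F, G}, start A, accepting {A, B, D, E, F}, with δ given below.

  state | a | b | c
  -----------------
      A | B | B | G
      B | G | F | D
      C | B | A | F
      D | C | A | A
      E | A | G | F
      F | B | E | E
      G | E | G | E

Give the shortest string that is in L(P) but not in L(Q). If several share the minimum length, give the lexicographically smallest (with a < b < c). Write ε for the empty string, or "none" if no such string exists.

The string aa is accepted by P but not by Q.
No shorter string lies in the difference, and aa is the lexicographically first length-2 string in L(P) \ L(Q).

aa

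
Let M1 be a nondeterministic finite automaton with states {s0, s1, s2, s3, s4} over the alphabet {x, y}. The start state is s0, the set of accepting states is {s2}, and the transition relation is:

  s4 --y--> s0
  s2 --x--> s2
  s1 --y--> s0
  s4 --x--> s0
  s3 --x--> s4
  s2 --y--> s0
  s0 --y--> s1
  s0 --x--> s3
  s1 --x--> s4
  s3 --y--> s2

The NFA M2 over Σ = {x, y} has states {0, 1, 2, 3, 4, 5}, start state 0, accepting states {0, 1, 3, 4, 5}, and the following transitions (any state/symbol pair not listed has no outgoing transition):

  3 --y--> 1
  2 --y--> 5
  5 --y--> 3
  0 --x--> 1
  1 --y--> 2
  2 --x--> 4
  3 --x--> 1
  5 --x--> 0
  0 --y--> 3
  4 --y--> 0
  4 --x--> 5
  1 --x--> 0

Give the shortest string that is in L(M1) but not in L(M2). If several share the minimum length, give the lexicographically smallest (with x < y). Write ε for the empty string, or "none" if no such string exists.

The string xy is accepted by M1 but not by M2.
No shorter string lies in the difference, and xy is the lexicographically first length-2 string in L(M1) \ L(M2).

xy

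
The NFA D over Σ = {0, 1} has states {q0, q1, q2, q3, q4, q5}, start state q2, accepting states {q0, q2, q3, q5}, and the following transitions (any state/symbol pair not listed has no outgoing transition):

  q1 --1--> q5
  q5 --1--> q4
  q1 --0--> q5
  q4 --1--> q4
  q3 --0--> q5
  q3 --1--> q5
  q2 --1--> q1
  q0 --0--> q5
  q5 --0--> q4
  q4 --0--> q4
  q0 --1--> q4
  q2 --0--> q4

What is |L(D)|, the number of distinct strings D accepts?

The useful subgraph on states {q1, q2, q5} is acyclic, so L(D) is finite; the longest accepting path visits 3 useful states, giving maximum string length 2.
Counting accepting paths from q2 by length: 1 of length 0, 2 of length 2. Total 3.

3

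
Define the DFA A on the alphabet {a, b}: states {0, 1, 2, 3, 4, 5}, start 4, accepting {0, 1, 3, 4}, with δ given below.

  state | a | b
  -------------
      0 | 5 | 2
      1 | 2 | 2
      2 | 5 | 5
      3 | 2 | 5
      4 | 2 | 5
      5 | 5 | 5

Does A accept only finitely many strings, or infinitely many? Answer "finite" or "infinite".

finite

The useful states (reachable from 4 and able to reach an accepting state) are {4}.
Restricted to these states the transition graph has no cycle, so every accepting path has bounded length and L is finite.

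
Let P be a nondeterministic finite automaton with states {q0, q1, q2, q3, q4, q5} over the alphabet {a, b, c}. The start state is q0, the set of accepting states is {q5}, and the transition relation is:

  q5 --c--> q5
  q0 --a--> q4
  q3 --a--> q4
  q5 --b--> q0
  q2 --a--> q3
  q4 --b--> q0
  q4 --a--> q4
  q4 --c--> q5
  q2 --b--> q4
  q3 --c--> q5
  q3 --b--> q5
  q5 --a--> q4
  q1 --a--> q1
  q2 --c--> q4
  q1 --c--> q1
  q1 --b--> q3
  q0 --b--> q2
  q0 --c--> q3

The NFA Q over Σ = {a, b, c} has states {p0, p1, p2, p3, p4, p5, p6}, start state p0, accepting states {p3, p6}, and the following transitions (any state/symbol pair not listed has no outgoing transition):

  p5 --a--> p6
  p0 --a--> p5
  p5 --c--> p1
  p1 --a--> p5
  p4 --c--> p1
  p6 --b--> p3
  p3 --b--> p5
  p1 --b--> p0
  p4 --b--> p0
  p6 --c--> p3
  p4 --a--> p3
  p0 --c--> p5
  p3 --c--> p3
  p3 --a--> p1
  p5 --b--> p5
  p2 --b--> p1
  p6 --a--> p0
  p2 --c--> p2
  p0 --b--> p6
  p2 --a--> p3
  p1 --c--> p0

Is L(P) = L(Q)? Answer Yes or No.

The string ac is accepted by P but rejected by Q.
So L(P) ≠ L(Q).

No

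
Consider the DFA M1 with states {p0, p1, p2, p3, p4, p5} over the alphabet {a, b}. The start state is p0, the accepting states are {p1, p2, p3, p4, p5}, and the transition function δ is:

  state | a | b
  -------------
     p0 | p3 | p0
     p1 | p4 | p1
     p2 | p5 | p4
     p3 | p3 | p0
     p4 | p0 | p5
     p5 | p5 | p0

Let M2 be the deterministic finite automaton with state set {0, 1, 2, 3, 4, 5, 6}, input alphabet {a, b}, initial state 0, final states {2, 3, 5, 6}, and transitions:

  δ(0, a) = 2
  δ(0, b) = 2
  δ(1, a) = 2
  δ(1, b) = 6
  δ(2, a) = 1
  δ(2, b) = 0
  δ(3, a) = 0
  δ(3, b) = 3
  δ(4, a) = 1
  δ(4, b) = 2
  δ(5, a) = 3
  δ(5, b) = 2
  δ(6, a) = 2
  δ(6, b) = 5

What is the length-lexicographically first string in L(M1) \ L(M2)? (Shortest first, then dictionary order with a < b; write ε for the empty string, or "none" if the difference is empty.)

The string aa is accepted by M1 but not by M2.
No shorter string lies in the difference, and aa is the lexicographically first length-2 string in L(M1) \ L(M2).

aa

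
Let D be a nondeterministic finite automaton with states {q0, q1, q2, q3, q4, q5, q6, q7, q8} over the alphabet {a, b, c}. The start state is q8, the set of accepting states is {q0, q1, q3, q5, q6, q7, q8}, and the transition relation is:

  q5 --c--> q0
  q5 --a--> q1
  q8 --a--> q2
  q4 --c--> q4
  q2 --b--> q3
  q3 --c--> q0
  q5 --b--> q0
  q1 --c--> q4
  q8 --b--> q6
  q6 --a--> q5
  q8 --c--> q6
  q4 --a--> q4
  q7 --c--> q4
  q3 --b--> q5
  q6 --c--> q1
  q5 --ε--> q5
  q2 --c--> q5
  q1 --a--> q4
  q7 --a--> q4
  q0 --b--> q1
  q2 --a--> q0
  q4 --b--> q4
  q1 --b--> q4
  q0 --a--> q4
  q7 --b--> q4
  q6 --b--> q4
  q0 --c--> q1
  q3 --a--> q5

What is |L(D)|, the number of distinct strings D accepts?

52

The useful subgraph on states {q0, q1, q2, q3, q5, q6, q8} is acyclic, so L(D) is finite; the longest accepting path visits 6 useful states, giving maximum string length 5.
Counting accepting paths from q8 by length: 1 of length 0, 2 of length 1, 7 of length 2, 14 of length 3, 20 of length 4, 8 of length 5. Total 52.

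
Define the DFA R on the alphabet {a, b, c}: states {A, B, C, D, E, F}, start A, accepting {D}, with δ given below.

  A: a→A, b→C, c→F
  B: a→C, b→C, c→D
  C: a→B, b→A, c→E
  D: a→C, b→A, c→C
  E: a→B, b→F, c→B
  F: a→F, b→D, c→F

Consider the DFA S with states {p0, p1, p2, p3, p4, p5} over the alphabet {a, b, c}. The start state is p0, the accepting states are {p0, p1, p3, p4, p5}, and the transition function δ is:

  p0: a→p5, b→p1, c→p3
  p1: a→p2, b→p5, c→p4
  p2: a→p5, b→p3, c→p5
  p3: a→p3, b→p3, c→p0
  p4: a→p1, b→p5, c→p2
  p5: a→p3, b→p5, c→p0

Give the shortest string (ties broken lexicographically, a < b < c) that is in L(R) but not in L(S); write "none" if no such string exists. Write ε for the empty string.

none

Exploring the product automaton R × S from the start pair (A, p0), following both machines on each input symbol, reaches 32 state pairs: (A, p0), (A, p5), (C, p1), (F, p3), (A, p3), (C, p5), (F, p0), (B, p2), (E, p4), (D, p3), (C, p3), (B, p3), (E, p0), (F, p5), (D, p1), (D, p5), (B, p1), (C, p0), (D, p0), (B, p5), (F, p1), (C, p2), (C, p4), (D, p4), (A, p1), (E, p3), (F, p2), (F, p4), (E, p5), (E, p2), (A, p2), (B, p0).
R accepts in {D} and S accepts in {p0, p1, p3, p4, p5}. The reachable pairs whose R-component is accepting are (D, p3), (D, p1), (D, p5), (D, p0), (D, p4); in each of them the S-component is accepting too, so the product for L(R) \ L(S) (R-component accepting, S-component rejecting) has no reachable accepting pair and the difference is empty.
So every string accepted by R is also accepted by S: L(R) \ L(S) = ∅ and there is no such string.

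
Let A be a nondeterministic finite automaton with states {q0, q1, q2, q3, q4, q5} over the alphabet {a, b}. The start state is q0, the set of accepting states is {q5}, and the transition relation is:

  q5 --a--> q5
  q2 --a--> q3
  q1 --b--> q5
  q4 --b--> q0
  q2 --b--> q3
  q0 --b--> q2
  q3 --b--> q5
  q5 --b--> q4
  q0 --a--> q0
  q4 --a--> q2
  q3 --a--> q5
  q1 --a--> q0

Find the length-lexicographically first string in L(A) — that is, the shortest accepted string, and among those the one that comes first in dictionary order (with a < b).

baa

A breadth-first search from q0 reaches an accepting state first via the path q0 → q2 → q3 → q5 on input baa.
No string of length < 3 is accepted (BFS exhausts all shorter strings without reaching an accepting state), and baa is the lexicographically least accepting string of length 3.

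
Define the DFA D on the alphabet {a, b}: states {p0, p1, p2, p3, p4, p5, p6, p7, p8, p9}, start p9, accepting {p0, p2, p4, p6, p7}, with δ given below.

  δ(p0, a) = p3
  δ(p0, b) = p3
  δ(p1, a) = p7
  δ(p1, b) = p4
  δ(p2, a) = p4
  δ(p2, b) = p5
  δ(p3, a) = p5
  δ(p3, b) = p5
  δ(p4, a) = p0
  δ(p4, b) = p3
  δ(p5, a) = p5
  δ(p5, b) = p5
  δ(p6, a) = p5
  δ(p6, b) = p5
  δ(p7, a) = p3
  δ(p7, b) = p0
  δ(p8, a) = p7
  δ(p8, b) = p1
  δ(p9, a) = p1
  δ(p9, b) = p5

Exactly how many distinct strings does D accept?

4

The useful subgraph on states {p0, p1, p4, p7, p9} is acyclic, so L(D) is finite; the longest accepting path visits 4 useful states, giving maximum string length 3.
Counting accepting paths from p9 by length: 2 of length 2, 2 of length 3. Total 4.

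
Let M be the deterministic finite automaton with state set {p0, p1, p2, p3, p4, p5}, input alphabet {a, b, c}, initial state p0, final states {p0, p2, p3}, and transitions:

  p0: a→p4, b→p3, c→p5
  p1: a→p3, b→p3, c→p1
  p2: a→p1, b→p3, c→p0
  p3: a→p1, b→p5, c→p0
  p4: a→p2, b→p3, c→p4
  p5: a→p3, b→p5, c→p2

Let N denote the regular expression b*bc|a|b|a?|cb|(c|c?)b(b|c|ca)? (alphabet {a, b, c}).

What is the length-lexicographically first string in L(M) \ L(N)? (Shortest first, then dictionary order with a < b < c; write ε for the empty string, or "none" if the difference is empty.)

The string aa is accepted by M but not by N.
No shorter string lies in the difference, and aa is the lexicographically first length-2 string in L(M) \ L(N).

aa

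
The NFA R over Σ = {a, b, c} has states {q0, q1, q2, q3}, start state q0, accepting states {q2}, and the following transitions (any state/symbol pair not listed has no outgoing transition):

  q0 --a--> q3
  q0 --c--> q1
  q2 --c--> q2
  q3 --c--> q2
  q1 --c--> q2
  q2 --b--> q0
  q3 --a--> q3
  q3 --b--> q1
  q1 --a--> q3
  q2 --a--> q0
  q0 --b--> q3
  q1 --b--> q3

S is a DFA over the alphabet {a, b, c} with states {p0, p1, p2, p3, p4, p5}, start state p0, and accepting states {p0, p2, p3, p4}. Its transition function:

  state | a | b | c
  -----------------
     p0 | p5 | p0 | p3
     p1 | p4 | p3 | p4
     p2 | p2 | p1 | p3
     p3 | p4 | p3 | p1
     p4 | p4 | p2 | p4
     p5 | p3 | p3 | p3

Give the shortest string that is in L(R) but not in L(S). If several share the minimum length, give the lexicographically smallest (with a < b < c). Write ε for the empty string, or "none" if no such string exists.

cc

The string cc is accepted by R but not by S.
No shorter string lies in the difference, and cc is the lexicographically first length-2 string in L(R) \ L(S).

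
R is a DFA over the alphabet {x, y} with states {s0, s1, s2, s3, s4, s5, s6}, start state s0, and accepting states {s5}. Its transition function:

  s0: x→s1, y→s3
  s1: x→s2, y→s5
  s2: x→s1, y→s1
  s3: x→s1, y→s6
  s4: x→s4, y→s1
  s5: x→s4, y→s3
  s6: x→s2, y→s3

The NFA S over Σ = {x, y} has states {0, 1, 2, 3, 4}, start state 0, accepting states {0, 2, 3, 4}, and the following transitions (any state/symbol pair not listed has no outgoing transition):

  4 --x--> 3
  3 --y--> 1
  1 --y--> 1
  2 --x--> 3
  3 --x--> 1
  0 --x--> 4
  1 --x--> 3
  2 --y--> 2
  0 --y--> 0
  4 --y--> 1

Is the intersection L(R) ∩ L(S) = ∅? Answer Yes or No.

Yes

Exploring the product automaton R × S from the start pair (s0, 0), following both machines on each input symbol, reaches 14 state pairs: (s0, 0), (s1, 4), (s3, 0), (s2, 3), (s5, 1), (s6, 0), (s1, 1), (s4, 3), (s3, 1), (s2, 4), (s4, 1), (s1, 3), (s6, 1), (s2, 1).
R accepts in {s5} and S accepts in {0, 2, 3, 4}; no reachable pair has both components accepting, so no string drives both machines to acceptance simultaneously and L(R) ∩ L(S) = ∅.
So no string is accepted by both, and the intersection is empty.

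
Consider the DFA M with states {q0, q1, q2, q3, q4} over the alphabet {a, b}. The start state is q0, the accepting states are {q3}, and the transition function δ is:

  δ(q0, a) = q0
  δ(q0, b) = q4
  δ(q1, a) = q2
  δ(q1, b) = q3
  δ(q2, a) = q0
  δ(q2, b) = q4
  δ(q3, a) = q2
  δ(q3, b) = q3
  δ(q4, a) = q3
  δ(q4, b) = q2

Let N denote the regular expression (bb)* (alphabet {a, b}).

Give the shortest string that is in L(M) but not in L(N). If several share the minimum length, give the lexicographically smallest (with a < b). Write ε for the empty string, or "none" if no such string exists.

The string ba is accepted by M but not by N.
No shorter string lies in the difference, and ba is the lexicographically first length-2 string in L(M) \ L(N).

ba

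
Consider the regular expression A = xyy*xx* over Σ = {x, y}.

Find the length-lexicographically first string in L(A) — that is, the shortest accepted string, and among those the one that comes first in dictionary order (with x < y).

xyx

By inspection of the expression, no string of length less than 3 matches, and xyx is the lexicographically first match of length 3.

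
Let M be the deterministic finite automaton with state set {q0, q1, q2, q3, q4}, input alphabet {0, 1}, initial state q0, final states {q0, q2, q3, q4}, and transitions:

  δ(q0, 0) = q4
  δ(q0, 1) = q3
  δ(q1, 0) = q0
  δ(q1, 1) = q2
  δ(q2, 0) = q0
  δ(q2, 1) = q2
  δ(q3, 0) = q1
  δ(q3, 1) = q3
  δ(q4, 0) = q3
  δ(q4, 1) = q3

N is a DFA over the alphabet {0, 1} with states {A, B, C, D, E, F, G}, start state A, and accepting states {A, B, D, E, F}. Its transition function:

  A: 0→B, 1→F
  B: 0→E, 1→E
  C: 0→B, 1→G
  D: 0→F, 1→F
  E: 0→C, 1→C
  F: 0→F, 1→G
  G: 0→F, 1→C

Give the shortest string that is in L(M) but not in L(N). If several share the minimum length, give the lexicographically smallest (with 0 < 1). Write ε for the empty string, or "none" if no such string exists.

11

The string 11 is accepted by M but not by N.
No shorter string lies in the difference, and 11 is the lexicographically first length-2 string in L(M) \ L(N).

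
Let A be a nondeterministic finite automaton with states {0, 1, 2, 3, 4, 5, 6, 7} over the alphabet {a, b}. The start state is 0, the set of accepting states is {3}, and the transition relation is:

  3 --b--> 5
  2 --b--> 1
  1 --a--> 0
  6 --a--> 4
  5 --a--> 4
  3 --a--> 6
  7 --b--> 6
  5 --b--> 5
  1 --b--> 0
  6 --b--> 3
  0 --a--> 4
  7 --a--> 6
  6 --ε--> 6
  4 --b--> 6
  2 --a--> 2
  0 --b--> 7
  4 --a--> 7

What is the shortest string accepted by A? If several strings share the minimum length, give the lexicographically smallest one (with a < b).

abb

A breadth-first search from 0 reaches an accepting state first via the path 0 → 4 → 6 → 3 on input abb.
No string of length < 3 is accepted (BFS exhausts all shorter strings without reaching an accepting state), and abb is the lexicographically least accepting string of length 3.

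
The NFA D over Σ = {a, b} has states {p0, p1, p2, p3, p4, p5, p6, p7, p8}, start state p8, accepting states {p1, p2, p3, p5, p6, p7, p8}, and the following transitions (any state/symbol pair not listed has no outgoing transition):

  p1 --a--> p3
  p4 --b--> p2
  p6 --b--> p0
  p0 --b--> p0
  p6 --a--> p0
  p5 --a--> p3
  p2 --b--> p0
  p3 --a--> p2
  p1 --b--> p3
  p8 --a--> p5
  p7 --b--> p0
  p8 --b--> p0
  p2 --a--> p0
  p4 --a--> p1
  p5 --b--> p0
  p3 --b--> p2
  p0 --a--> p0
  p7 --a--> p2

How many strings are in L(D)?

5

The useful subgraph on states {p2, p3, p5, p8} is acyclic, so L(D) is finite; the longest accepting path visits 4 useful states, giving maximum string length 3.
Counting accepting paths from p8 by length: 1 of length 0, 1 of length 1, 1 of length 2, 2 of length 3. Total 5.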